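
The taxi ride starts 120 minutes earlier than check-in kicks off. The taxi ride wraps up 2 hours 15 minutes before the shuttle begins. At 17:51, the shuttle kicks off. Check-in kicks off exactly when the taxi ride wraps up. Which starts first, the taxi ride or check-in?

the taxi ride

The taxi ride ends at 17:51 − 135 min = 15:36.
So check-in starts at 15:36.
The taxi ride starts at 15:36 − 120 min = 13:36.
The taxi ride starts at 13:36 and check-in starts at 15:36, so the taxi ride is first.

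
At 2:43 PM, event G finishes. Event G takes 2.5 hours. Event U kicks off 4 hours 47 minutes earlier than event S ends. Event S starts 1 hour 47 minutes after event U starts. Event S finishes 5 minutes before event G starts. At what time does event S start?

Event G starts at 2:43 PM − 150 min = 12:13 PM.
Event S ends at 12:13 PM − 5 min = 12:08 PM.
Event U starts at 12:08 PM − 287 min = 7:21 AM.
Event S starts at 7:21 AM + 107 min = 9:08 AM.

9:08 AM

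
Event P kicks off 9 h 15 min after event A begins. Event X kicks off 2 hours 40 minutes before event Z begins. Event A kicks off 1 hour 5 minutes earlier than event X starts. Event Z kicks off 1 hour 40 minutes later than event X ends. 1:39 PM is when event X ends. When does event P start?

8:49 PM

Event Z starts at 1:39 PM + 100 min = 3:19 PM.
Event X starts at 3:19 PM − 160 min = 12:39 PM.
Event A starts at 12:39 PM − 65 min = 11:34 AM.
Event P starts at 11:34 AM + 555 min = 8:49 PM.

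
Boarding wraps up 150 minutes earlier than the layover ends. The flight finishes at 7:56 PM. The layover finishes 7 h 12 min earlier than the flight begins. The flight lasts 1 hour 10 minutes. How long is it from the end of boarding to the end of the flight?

The flight starts at 7:56 PM − 70 min = 6:46 PM.
The layover ends at 6:46 PM − 432 min = 11:34 AM.
Boarding ends at 11:34 AM − 150 min = 9:04 AM.
From 9:04 AM to 7:56 PM is 10 h 52 min.

10 h 52 min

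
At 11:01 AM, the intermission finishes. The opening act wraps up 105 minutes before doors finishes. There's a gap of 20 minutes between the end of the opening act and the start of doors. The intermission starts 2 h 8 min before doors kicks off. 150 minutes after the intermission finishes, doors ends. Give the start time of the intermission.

9:58 AM

Doors ends at 11:01 AM + 150 min = 1:31 PM.
The opening act ends at 1:31 PM − 105 min = 11:46 AM.
Doors starts at 11:46 AM + 20 min = 12:06 PM.
The intermission starts at 12:06 PM − 128 min = 9:58 AM.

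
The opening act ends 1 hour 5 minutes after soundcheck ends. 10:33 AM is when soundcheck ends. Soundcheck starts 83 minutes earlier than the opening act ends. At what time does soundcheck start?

10:15 AM

The opening act ends at 10:33 AM + 65 min = 11:38 AM.
Soundcheck starts at 11:38 AM − 83 min = 10:15 AM.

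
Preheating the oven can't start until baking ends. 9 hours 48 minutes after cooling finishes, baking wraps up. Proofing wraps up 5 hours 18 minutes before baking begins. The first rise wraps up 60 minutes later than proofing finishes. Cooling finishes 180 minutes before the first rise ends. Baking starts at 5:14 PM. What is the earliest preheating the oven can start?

7:44 PM

Proofing ends at 5:14 PM − 318 min = 11:56 AM.
The first rise ends at 11:56 AM + 60 min = 12:56 PM.
Cooling ends at 12:56 PM − 180 min = 9:56 AM.
Baking ends at 9:56 AM + 588 min = 7:44 PM.
Preheating the oven is bounded by baking, so the earliest it can start is 7:44 PM.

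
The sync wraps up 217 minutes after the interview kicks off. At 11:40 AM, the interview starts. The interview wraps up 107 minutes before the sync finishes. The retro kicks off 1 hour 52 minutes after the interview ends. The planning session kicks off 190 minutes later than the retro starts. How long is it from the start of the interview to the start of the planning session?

6 h 52 min

The sync ends at 11:40 AM + 217 min = 3:17 PM.
The interview ends at 3:17 PM − 107 min = 1:30 PM.
The retro starts at 1:30 PM + 112 min = 3:22 PM.
The planning session starts at 3:22 PM + 190 min = 6:32 PM.
From 11:40 AM to 6:32 PM is 6 h 52 min.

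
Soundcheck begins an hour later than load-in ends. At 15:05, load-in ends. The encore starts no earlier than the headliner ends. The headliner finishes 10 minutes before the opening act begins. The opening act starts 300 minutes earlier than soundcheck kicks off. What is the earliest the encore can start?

Soundcheck starts at 15:05 + 60 min = 16:05.
The opening act starts at 16:05 − 300 min = 11:05.
The headliner ends at 11:05 − 10 min = 10:55.
The encore is bounded by the headliner, so the earliest it can start is 10:55.

10:55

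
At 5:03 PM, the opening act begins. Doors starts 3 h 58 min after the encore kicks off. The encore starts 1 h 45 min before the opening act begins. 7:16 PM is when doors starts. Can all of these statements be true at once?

Yes

The encore starts at 5:03 PM − 105 min = 3:18 PM.
Doors starts at 3:18 PM + 238 min = 7:16 PM.
That matches the stated 7:16 PM, so the schedule is consistent.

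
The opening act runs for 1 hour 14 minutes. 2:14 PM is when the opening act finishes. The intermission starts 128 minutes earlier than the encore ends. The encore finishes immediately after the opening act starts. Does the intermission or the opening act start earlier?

the intermission

The opening act starts at 2:14 PM − 74 min = 1:00 PM.
So the encore ends at 1:00 PM.
The intermission starts at 1:00 PM − 128 min = 10:52 AM.
The intermission starts at 10:52 AM and the opening act starts at 1:00 PM, so the intermission is first.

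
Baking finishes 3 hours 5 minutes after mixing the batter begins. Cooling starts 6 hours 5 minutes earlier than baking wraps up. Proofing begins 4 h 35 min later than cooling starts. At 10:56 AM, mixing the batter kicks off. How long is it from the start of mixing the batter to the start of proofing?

Baking ends at 10:56 AM + 185 min = 2:01 PM.
Cooling starts at 2:01 PM − 365 min = 7:56 AM.
Proofing starts at 7:56 AM + 275 min = 12:31 PM.
From 10:56 AM to 12:31 PM is 1 hour 35 minutes.

1 hour 35 minutes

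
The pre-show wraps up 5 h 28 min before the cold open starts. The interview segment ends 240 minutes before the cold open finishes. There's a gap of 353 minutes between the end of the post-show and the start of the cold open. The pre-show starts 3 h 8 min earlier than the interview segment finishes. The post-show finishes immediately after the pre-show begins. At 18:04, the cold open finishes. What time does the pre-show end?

The interview segment ends at 18:04 − 240 min = 14:04.
The pre-show starts at 14:04 − 188 min = 10:56.
So the post-show ends at 10:56.
The cold open starts at 10:56 + 353 min = 16:49.
The pre-show ends at 16:49 − 328 min = 11:21.

11:21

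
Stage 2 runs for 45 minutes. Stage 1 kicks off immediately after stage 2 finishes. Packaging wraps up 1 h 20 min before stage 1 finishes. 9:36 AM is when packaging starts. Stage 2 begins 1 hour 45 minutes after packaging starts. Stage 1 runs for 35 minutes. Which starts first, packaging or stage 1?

packaging

Stage 2 starts at 9:36 AM + 105 min = 11:21 AM.
Stage 2 ends at 11:21 AM + 45 min = 12:06 PM.
So stage 1 starts at 12:06 PM.
Packaging starts at 9:36 AM and stage 1 starts at 12:06 PM, so packaging is first.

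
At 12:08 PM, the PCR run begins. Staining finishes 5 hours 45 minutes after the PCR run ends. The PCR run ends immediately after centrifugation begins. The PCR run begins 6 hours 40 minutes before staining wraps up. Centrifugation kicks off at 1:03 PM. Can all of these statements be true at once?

The PCR run ends at 1:03 PM.
Staining ends at 1:03 PM + 345 min = 6:48 PM.
The PCR run starts at 6:48 PM − 400 min = 12:08 PM.
That matches the stated 12:08 PM, so the schedule is consistent.

Yes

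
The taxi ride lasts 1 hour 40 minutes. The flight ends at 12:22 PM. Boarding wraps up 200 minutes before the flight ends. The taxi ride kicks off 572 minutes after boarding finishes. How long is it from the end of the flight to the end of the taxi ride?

7 hours 52 minutes

Boarding ends at 12:22 PM − 200 min = 9:02 AM.
The taxi ride starts at 9:02 AM + 572 min = 6:34 PM.
The taxi ride ends at 6:34 PM + 100 min = 8:14 PM.
From 12:22 PM to 8:14 PM is 7 hours 52 minutes.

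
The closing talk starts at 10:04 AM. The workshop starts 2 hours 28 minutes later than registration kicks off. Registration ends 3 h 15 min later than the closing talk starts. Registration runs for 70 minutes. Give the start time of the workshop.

Registration ends at 10:04 AM + 195 min = 1:19 PM.
Registration starts at 1:19 PM − 70 min = 12:09 PM.
The workshop starts at 12:09 PM + 148 min = 2:37 PM.

2:37 PM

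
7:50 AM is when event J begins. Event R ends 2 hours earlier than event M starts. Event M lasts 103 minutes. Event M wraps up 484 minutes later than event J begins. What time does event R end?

12:11 PM

Event M ends at 7:50 AM + 484 min = 3:54 PM.
Event M starts at 3:54 PM − 103 min = 2:11 PM.
Event R ends at 2:11 PM − 120 min = 12:11 PM.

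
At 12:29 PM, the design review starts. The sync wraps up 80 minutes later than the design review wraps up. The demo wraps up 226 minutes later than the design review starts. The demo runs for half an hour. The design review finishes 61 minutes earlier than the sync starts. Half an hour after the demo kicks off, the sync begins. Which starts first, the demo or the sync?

the demo

The demo ends at 12:29 PM + 226 min = 4:15 PM.
The demo starts at 4:15 PM − 30 min = 3:45 PM.
The sync starts at 3:45 PM + 30 min = 4:15 PM.
The demo starts at 3:45 PM and the sync starts at 4:15 PM, so the demo is first.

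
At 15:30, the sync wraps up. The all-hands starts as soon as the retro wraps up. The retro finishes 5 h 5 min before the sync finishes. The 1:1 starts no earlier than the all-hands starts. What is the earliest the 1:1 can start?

10:25

The retro ends at 15:30 − 305 min = 10:25.
So the all-hands starts at 10:25.
The 1:1 is bounded by the all-hands, so the earliest it can start is 10:25.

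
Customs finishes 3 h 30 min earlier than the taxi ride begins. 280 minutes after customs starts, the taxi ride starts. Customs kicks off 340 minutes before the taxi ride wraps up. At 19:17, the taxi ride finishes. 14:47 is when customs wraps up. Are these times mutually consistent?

Customs starts at 19:17 − 340 min = 13:37.
The taxi ride starts at 13:37 + 280 min = 18:17.
Customs ends at 18:17 − 210 min = 14:47.
That matches the stated 14:47, so the schedule is consistent.

Yes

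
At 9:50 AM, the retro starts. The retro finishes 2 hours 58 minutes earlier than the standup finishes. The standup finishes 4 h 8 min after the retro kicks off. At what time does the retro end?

11:00 AM

The standup ends at 9:50 AM + 248 min = 1:58 PM.
The retro ends at 1:58 PM − 178 min = 11:00 AM.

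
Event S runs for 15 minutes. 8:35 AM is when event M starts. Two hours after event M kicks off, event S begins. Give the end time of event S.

Event S starts at 8:35 AM + 120 min = 10:35 AM.
Event S ends at 10:35 AM + 15 min = 10:50 AM.

10:50 AM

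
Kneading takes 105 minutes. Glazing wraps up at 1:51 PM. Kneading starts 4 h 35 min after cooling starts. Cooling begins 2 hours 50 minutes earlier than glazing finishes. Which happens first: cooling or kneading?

cooling

Cooling starts at 1:51 PM − 170 min = 11:01 AM.
Kneading starts at 11:01 AM + 275 min = 3:36 PM.
Cooling starts at 11:01 AM and kneading starts at 3:36 PM, so cooling is first.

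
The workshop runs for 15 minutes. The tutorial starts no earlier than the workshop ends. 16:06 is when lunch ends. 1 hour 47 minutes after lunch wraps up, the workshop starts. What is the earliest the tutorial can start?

The workshop starts at 16:06 + 107 min = 17:53.
The workshop ends at 17:53 + 15 min = 18:08.
The tutorial is bounded by the workshop, so the earliest it can start is 18:08.

18:08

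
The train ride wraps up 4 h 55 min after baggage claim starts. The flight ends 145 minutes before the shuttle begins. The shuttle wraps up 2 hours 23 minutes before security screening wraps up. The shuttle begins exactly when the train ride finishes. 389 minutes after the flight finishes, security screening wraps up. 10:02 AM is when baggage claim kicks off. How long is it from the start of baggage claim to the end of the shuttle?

The train ride ends at 10:02 AM + 295 min = 2:57 PM.
So the shuttle starts at 2:57 PM.
The flight ends at 2:57 PM − 145 min = 12:32 PM.
Security screening ends at 12:32 PM + 389 min = 7:01 PM.
The shuttle ends at 7:01 PM − 143 min = 4:38 PM.
From 10:02 AM to 4:38 PM is 396 minutes.

396 minutes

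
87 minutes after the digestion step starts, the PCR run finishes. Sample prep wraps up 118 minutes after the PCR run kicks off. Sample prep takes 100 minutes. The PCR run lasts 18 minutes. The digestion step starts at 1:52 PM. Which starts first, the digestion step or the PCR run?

the digestion step

The PCR run ends at 1:52 PM + 87 min = 3:19 PM.
The PCR run starts at 3:19 PM − 18 min = 3:01 PM.
The digestion step starts at 1:52 PM and the PCR run starts at 3:01 PM, so the digestion step is first.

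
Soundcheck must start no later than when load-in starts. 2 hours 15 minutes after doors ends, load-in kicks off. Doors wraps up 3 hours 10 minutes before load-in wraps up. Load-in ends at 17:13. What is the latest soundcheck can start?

16:18

Doors ends at 17:13 − 190 min = 14:03.
Load-in starts at 14:03 + 135 min = 16:18.
Soundcheck is bounded by load-in, so the latest it can start is 16:18.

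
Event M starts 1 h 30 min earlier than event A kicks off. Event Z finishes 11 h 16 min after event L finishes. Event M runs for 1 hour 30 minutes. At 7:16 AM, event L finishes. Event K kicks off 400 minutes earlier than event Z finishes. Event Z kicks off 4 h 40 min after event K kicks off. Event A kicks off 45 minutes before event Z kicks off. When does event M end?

3:47 PM

Event Z ends at 7:16 AM + 676 min = 6:32 PM.
Event K starts at 6:32 PM − 400 min = 11:52 AM.
Event Z starts at 11:52 AM + 280 min = 4:32 PM.
Event A starts at 4:32 PM − 45 min = 3:47 PM.
Event M starts at 3:47 PM − 90 min = 2:17 PM.
Event M ends at 2:17 PM + 90 min = 3:47 PM.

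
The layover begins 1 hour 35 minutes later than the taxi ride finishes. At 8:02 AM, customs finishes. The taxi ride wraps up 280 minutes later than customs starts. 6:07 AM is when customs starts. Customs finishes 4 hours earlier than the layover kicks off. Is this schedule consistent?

The taxi ride ends at 6:07 AM + 280 min = 10:47 AM.
The layover starts at 10:47 AM + 95 min = 12:22 PM.
Customs ends at 12:22 PM − 240 min = 8:22 AM.
But customs is also said to end at 8:02 AM — a 20-minute conflict.

No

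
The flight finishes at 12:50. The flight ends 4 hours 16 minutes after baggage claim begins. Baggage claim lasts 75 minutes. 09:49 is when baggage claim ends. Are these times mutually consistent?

Baggage claim starts at 09:49 − 75 min = 08:34.
The flight ends at 08:34 + 256 min = 12:50.
That matches the stated 12:50, so the schedule is consistent.

Yes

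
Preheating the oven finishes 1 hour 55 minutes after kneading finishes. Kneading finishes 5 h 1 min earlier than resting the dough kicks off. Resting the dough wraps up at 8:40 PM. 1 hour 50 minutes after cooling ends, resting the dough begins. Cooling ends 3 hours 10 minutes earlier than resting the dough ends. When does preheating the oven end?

Cooling ends at 8:40 PM − 190 min = 5:30 PM.
Resting the dough starts at 5:30 PM + 110 min = 7:20 PM.
Kneading ends at 7:20 PM − 301 min = 2:19 PM.
Preheating the oven ends at 2:19 PM + 115 min = 4:14 PM.

4:14 PM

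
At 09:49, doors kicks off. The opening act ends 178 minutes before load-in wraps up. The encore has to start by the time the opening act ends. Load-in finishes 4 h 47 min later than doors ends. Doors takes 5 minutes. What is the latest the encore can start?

11:43

Doors ends at 09:49 + 5 min = 09:54.
Load-in ends at 09:54 + 287 min = 14:41.
The opening act ends at 14:41 − 178 min = 11:43.
The encore is bounded by the opening act, so the latest it can start is 11:43.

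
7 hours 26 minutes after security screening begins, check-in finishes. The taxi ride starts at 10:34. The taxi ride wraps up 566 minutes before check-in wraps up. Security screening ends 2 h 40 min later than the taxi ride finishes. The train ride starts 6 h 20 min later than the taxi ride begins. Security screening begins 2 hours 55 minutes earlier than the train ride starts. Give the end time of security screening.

14:39

The train ride starts at 10:34 + 380 min = 16:54.
Security screening starts at 16:54 − 175 min = 13:59.
Check-in ends at 13:59 + 446 min = 21:25.
The taxi ride ends at 21:25 − 566 min = 11:59.
Security screening ends at 11:59 + 160 min = 14:39.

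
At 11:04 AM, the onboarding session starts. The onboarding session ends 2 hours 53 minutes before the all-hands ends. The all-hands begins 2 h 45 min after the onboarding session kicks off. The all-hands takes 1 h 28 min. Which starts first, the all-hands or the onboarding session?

the onboarding session

The all-hands starts at 11:04 AM + 165 min = 1:49 PM.
The all-hands starts at 1:49 PM and the onboarding session starts at 11:04 AM, so the onboarding session is first.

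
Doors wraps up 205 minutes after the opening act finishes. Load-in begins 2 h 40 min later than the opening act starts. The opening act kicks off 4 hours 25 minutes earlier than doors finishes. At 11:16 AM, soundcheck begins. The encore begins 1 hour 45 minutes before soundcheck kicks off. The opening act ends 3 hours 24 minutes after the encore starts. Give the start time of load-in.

2:35 PM

The encore starts at 11:16 AM − 105 min = 9:31 AM.
The opening act ends at 9:31 AM + 204 min = 12:55 PM.
Doors ends at 12:55 PM + 205 min = 4:20 PM.
The opening act starts at 4:20 PM − 265 min = 11:55 AM.
Load-in starts at 11:55 AM + 160 min = 2:35 PM.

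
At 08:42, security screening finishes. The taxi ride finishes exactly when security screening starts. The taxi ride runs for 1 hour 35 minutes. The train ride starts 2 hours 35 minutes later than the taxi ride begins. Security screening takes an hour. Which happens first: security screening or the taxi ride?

the taxi ride

Security screening starts at 08:42 − 60 min = 07:42.
So the taxi ride ends at 07:42.
The taxi ride starts at 07:42 − 95 min = 06:07.
Security screening starts at 07:42 and the taxi ride starts at 06:07, so the taxi ride is first.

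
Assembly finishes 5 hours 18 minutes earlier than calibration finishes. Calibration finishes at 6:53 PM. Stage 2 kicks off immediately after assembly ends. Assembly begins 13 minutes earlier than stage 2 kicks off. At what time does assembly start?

Assembly ends at 6:53 PM − 318 min = 1:35 PM.
So stage 2 starts at 1:35 PM.
Assembly starts at 1:35 PM − 13 min = 1:22 PM.

1:22 PM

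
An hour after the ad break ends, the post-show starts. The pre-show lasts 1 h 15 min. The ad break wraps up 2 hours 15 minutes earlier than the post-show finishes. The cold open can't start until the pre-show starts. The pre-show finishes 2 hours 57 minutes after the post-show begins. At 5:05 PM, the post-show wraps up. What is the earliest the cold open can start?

The ad break ends at 5:05 PM − 135 min = 2:50 PM.
The post-show starts at 2:50 PM + 60 min = 3:50 PM.
The pre-show ends at 3:50 PM + 177 min = 6:47 PM.
The pre-show starts at 6:47 PM − 75 min = 5:32 PM.
The cold open is bounded by the pre-show, so the earliest it can start is 5:32 PM.

5:32 PM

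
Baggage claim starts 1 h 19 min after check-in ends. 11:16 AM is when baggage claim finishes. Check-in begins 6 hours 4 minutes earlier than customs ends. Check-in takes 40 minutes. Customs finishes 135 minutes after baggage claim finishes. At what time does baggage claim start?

Customs ends at 11:16 AM + 135 min = 1:31 PM.
Check-in starts at 1:31 PM − 364 min = 7:27 AM.
Check-in ends at 7:27 AM + 40 min = 8:07 AM.
Baggage claim starts at 8:07 AM + 79 min = 9:26 AM.

9:26 AM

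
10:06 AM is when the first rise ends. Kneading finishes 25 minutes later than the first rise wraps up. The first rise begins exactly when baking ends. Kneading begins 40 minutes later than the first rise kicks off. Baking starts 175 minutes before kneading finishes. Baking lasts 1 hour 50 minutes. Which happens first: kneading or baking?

Kneading ends at 10:06 AM + 25 min = 10:31 AM.
Baking starts at 10:31 AM − 175 min = 7:36 AM.
Baking ends at 7:36 AM + 110 min = 9:26 AM.
So the first rise starts at 9:26 AM.
Kneading starts at 9:26 AM + 40 min = 10:06 AM.
Kneading starts at 10:06 AM and baking starts at 7:36 AM, so baking is first.

baking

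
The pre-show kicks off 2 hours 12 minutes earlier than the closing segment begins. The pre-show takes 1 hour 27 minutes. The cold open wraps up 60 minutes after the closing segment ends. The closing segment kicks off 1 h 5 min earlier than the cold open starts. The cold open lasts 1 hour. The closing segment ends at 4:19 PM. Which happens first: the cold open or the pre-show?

the pre-show

The cold open ends at 4:19 PM + 60 min = 5:19 PM.
The cold open starts at 5:19 PM − 60 min = 4:19 PM.
The closing segment starts at 4:19 PM − 65 min = 3:14 PM.
The pre-show starts at 3:14 PM − 132 min = 1:02 PM.
The cold open starts at 4:19 PM and the pre-show starts at 1:02 PM, so the pre-show is first.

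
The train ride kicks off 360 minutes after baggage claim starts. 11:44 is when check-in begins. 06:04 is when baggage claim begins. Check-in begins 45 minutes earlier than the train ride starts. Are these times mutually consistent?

The train ride starts at 06:04 + 360 min = 12:04.
Check-in starts at 12:04 − 45 min = 11:19.
But check-in is also said to start at 11:44 — a 25-minute conflict.

No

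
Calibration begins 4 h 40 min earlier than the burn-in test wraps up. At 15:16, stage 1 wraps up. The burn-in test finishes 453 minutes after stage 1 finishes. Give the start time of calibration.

18:09

The burn-in test ends at 15:16 + 453 min = 22:49.
Calibration starts at 22:49 − 280 min = 18:09.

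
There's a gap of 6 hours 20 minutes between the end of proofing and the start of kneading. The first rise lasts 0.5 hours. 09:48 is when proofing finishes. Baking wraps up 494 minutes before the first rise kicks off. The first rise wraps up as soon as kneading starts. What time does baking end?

07:24

Kneading starts at 09:48 + 380 min = 16:08.
So the first rise ends at 16:08.
The first rise starts at 16:08 − 30 min = 15:38.
Baking ends at 15:38 − 494 min = 07:24.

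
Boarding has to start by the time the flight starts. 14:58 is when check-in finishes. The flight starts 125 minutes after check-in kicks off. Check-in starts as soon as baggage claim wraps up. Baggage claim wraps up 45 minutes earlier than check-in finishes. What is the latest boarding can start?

16:18

Baggage claim ends at 14:58 − 45 min = 14:13.
So check-in starts at 14:13.
The flight starts at 14:13 + 125 min = 16:18.
Boarding is bounded by the flight, so the latest it can start is 16:18.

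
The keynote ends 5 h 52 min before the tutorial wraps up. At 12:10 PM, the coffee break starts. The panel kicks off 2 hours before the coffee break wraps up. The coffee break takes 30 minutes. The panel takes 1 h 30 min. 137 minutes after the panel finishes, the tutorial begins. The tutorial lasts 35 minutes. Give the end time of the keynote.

9:10 AM

The coffee break ends at 12:10 PM + 30 min = 12:40 PM.
The panel starts at 12:40 PM − 120 min = 10:40 AM.
The panel ends at 10:40 AM + 90 min = 12:10 PM.
The tutorial starts at 12:10 PM + 137 min = 2:27 PM.
The tutorial ends at 2:27 PM + 35 min = 3:02 PM.
The keynote ends at 3:02 PM − 352 min = 9:10 AM.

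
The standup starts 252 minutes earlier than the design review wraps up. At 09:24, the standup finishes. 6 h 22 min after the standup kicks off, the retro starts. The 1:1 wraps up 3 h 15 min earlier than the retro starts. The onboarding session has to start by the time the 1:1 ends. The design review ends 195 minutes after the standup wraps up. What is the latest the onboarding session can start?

The design review ends at 09:24 + 195 min = 12:39.
The standup starts at 12:39 − 252 min = 08:27.
The retro starts at 08:27 + 382 min = 14:49.
The 1:1 ends at 14:49 − 195 min = 11:34.
The onboarding session is bounded by the 1:1, so the latest it can start is 11:34.

11:34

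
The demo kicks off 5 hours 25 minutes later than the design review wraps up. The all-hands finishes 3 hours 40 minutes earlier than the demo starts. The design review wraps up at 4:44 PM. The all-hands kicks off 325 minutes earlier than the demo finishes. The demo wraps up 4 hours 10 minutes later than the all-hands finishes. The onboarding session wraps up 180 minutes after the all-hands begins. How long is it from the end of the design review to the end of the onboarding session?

The demo starts at 4:44 PM + 325 min = 10:09 PM.
The all-hands ends at 10:09 PM − 220 min = 6:29 PM.
The demo ends at 6:29 PM + 250 min = 10:39 PM.
The all-hands starts at 10:39 PM − 325 min = 5:14 PM.
The onboarding session ends at 5:14 PM + 180 min = 8:14 PM.
From 4:44 PM to 8:14 PM is 3 h 30 min.

3 h 30 min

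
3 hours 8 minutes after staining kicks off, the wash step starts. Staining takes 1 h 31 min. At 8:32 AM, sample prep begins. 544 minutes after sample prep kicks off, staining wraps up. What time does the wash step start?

Staining ends at 8:32 AM + 544 min = 5:36 PM.
Staining starts at 5:36 PM − 91 min = 4:05 PM.
The wash step starts at 4:05 PM + 188 min = 7:13 PM.

7:13 PM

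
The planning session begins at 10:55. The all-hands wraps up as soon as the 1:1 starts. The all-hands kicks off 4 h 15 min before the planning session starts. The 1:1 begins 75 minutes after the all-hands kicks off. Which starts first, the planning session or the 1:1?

the 1:1

The all-hands starts at 10:55 − 255 min = 06:40.
The 1:1 starts at 06:40 + 75 min = 07:55.
The planning session starts at 10:55 and the 1:1 starts at 07:55, so the 1:1 is first.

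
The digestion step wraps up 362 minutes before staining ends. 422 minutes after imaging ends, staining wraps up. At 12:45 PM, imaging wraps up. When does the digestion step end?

Staining ends at 12:45 PM + 422 min = 7:47 PM.
The digestion step ends at 7:47 PM − 362 min = 1:45 PM.

1:45 PM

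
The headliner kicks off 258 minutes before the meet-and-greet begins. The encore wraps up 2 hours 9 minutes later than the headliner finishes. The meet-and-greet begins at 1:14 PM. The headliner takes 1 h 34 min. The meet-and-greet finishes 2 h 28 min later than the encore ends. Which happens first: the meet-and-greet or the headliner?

the headliner

The headliner starts at 1:14 PM − 258 min = 8:56 AM.
The meet-and-greet starts at 1:14 PM and the headliner starts at 8:56 AM, so the headliner is first.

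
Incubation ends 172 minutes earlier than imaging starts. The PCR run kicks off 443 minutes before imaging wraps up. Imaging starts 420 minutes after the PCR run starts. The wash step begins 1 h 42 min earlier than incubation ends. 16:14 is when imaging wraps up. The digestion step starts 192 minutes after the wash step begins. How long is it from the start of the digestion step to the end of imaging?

1 h 45 min

The PCR run starts at 16:14 − 443 min = 08:51.
Imaging starts at 08:51 + 420 min = 15:51.
Incubation ends at 15:51 − 172 min = 12:59.
The wash step starts at 12:59 − 102 min = 11:17.
The digestion step starts at 11:17 + 192 min = 14:29.
From 14:29 to 16:14 is 1 h 45 min.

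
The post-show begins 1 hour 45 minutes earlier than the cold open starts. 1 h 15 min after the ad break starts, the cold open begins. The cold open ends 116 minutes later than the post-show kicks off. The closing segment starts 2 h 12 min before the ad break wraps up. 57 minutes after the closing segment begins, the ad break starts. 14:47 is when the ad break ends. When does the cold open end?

The closing segment starts at 14:47 − 132 min = 12:35.
The ad break starts at 12:35 + 57 min = 13:32.
The cold open starts at 13:32 + 75 min = 14:47.
The post-show starts at 14:47 − 105 min = 13:02.
The cold open ends at 13:02 + 116 min = 14:58.

14:58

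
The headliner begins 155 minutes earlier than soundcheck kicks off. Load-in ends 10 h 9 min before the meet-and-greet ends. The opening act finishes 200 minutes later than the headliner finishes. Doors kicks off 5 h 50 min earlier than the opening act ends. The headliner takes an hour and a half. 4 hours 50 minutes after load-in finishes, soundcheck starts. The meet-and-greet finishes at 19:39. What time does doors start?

Load-in ends at 19:39 − 609 min = 09:30.
Soundcheck starts at 09:30 + 290 min = 14:20.
The headliner starts at 14:20 − 155 min = 11:45.
The headliner ends at 11:45 + 90 min = 13:15.
The opening act ends at 13:15 + 200 min = 16:35.
Doors starts at 16:35 − 350 min = 10:45.

10:45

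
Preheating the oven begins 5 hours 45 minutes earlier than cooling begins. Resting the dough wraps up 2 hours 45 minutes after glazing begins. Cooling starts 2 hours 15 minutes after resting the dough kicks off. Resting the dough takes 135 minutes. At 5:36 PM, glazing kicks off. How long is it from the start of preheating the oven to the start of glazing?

Resting the dough ends at 5:36 PM + 165 min = 8:21 PM.
Resting the dough starts at 8:21 PM − 135 min = 6:06 PM.
Cooling starts at 6:06 PM + 135 min = 8:21 PM.
Preheating the oven starts at 8:21 PM − 345 min = 2:36 PM.
From 2:36 PM to 5:36 PM is 3 hours.

3 hours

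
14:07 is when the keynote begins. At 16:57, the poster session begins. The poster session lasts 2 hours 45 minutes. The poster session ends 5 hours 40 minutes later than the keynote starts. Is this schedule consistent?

The poster session ends at 14:07 + 340 min = 19:47.
The poster session starts at 19:47 − 165 min = 17:02.
But the poster session is also said to start at 16:57 — a 5-minute conflict.

No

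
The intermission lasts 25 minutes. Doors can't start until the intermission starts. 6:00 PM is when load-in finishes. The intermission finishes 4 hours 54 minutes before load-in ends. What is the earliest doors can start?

The intermission ends at 6:00 PM − 294 min = 1:06 PM.
The intermission starts at 1:06 PM − 25 min = 12:41 PM.
Doors is bounded by the intermission, so the earliest it can start is 12:41 PM.

12:41 PM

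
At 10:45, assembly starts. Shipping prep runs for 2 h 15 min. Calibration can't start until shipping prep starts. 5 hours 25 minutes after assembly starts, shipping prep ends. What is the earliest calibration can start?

13:55

Shipping prep ends at 10:45 + 325 min = 16:10.
Shipping prep starts at 16:10 − 135 min = 13:55.
Calibration is bounded by shipping prep, so the earliest it can start is 13:55.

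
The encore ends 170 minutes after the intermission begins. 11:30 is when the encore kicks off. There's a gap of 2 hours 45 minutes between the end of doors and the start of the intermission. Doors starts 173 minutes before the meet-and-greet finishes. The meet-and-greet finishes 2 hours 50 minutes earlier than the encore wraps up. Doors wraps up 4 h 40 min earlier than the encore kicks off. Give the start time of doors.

06:42

Doors ends at 11:30 − 280 min = 06:50.
The intermission starts at 06:50 + 165 min = 09:35.
The encore ends at 09:35 + 170 min = 12:25.
The meet-and-greet ends at 12:25 − 170 min = 09:35.
Doors starts at 09:35 − 173 min = 06:42.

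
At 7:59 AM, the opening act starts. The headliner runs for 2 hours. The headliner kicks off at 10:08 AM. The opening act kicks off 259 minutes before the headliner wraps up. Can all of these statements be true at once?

No

The headliner ends at 10:08 AM + 120 min = 12:08 PM.
The opening act starts at 12:08 PM − 259 min = 7:49 AM.
But the opening act is also said to start at 7:59 AM — a 10-minute conflict.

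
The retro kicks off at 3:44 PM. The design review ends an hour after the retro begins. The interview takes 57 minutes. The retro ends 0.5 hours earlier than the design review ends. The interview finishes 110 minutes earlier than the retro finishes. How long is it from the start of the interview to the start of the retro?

The design review ends at 3:44 PM + 60 min = 4:44 PM.
The retro ends at 4:44 PM − 30 min = 4:14 PM.
The interview ends at 4:14 PM − 110 min = 2:24 PM.
The interview starts at 2:24 PM − 57 min = 1:27 PM.
From 1:27 PM to 3:44 PM is 2 h 17 min.

2 h 17 min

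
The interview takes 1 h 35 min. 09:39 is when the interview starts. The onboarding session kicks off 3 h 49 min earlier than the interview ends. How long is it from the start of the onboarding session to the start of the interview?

The interview ends at 09:39 + 95 min = 11:14.
The onboarding session starts at 11:14 − 229 min = 07:25.
From 07:25 to 09:39 is 2 hours 14 minutes.

2 hours 14 minutes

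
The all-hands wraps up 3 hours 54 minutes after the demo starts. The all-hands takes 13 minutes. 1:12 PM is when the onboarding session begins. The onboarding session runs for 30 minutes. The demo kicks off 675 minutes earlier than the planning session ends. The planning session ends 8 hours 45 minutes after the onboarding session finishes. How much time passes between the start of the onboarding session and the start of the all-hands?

1 h 41 min

The onboarding session ends at 1:12 PM + 30 min = 1:42 PM.
The planning session ends at 1:42 PM + 525 min = 10:27 PM.
The demo starts at 10:27 PM − 675 min = 11:12 AM.
The all-hands ends at 11:12 AM + 234 min = 3:06 PM.
The all-hands starts at 3:06 PM − 13 min = 2:53 PM.
From 1:12 PM to 2:53 PM is 1 h 41 min.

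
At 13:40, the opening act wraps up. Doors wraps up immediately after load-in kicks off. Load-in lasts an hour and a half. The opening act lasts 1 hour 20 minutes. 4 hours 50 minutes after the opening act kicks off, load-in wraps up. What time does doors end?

The opening act starts at 13:40 − 80 min = 12:20.
Load-in ends at 12:20 + 290 min = 17:10.
Load-in starts at 17:10 − 90 min = 15:40.
So doors ends at 15:40.

15:40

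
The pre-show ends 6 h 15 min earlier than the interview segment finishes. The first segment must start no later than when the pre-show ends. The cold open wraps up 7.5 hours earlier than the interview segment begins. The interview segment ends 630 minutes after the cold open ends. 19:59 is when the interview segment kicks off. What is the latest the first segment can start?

16:44

The cold open ends at 19:59 − 450 min = 12:29.
The interview segment ends at 12:29 + 630 min = 22:59.
The pre-show ends at 22:59 − 375 min = 16:44.
The first segment is bounded by the pre-show, so the latest it can start is 16:44.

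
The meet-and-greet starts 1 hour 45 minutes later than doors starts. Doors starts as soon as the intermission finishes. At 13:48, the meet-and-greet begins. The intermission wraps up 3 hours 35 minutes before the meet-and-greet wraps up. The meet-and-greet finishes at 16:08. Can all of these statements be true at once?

The intermission ends at 16:08 − 215 min = 12:33.
So doors starts at 12:33.
The meet-and-greet starts at 12:33 + 105 min = 14:18.
But the meet-and-greet is also said to start at 13:48 — a 30-minute conflict.

No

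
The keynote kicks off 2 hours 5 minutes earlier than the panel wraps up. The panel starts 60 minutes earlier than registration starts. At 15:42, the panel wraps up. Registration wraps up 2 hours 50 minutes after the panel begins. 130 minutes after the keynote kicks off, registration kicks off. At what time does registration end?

The keynote starts at 15:42 − 125 min = 13:37.
Registration starts at 13:37 + 130 min = 15:47.
The panel starts at 15:47 − 60 min = 14:47.
Registration ends at 14:47 + 170 min = 17:37.

17:37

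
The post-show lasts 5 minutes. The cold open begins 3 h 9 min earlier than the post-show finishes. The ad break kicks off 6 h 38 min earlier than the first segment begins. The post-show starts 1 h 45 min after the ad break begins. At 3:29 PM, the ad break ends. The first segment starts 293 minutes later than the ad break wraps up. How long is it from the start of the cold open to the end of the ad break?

The first segment starts at 3:29 PM + 293 min = 8:22 PM.
The ad break starts at 8:22 PM − 398 min = 1:44 PM.
The post-show starts at 1:44 PM + 105 min = 3:29 PM.
The post-show ends at 3:29 PM + 5 min = 3:34 PM.
The cold open starts at 3:34 PM − 189 min = 12:25 PM.
From 12:25 PM to 3:29 PM is 3 hours 4 minutes.

3 hours 4 minutes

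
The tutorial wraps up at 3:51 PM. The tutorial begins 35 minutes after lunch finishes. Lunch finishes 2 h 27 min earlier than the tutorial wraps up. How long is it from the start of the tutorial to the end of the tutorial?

Lunch ends at 3:51 PM − 147 min = 1:24 PM.
The tutorial starts at 1:24 PM + 35 min = 1:59 PM.
From 1:59 PM to 3:51 PM is 112 minutes.

112 minutes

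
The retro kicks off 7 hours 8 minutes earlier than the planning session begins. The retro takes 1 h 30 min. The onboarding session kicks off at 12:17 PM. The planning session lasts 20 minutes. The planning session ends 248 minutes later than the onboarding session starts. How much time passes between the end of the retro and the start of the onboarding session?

The planning session ends at 12:17 PM + 248 min = 4:25 PM.
The planning session starts at 4:25 PM − 20 min = 4:05 PM.
The retro starts at 4:05 PM − 428 min = 8:57 AM.
The retro ends at 8:57 AM + 90 min = 10:27 AM.
From 10:27 AM to 12:17 PM is 110 minutes.

110 minutes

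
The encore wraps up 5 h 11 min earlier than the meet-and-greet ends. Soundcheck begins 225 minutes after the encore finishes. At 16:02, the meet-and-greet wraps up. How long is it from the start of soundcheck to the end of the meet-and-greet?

86 minutes

The encore ends at 16:02 − 311 min = 10:51.
Soundcheck starts at 10:51 + 225 min = 14:36.
From 14:36 to 16:02 is 86 minutes.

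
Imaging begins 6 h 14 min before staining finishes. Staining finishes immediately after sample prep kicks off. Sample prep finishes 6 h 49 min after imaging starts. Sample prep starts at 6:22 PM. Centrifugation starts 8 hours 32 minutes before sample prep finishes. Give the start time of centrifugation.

Staining ends at 6:22 PM.
Imaging starts at 6:22 PM − 374 min = 12:08 PM.
Sample prep ends at 12:08 PM + 409 min = 6:57 PM.
Centrifugation starts at 6:57 PM − 512 min = 10:25 AM.

10:25 AM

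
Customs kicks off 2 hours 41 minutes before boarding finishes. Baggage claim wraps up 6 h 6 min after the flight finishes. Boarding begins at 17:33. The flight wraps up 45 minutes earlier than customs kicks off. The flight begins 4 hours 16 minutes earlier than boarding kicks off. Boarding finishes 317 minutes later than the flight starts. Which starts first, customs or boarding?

customs

The flight starts at 17:33 − 256 min = 13:17.
Boarding ends at 13:17 + 317 min = 18:34.
Customs starts at 18:34 − 161 min = 15:53.
Customs starts at 15:53 and boarding starts at 17:33, so customs is first.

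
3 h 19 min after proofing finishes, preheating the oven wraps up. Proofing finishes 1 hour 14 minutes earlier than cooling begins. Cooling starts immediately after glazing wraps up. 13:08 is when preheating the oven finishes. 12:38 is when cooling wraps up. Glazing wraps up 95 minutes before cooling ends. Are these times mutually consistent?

Yes

Glazing ends at 12:38 − 95 min = 11:03.
So cooling starts at 11:03.
Proofing ends at 11:03 − 74 min = 09:49.
Preheating the oven ends at 09:49 + 199 min = 13:08.
That matches the stated 13:08, so the schedule is consistent.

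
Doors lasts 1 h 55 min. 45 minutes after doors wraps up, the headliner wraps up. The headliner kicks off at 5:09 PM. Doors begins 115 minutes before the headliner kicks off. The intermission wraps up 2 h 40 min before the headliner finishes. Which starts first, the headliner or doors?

doors

Doors starts at 5:09 PM − 115 min = 3:14 PM.
The headliner starts at 5:09 PM and doors starts at 3:14 PM, so doors is first.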